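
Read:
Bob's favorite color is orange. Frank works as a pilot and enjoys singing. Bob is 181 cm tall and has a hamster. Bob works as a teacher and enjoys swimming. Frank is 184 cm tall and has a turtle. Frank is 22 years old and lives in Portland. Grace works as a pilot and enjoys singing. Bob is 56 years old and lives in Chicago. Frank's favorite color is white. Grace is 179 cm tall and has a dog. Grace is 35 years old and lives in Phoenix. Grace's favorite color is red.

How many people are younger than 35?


Filter: 1

1


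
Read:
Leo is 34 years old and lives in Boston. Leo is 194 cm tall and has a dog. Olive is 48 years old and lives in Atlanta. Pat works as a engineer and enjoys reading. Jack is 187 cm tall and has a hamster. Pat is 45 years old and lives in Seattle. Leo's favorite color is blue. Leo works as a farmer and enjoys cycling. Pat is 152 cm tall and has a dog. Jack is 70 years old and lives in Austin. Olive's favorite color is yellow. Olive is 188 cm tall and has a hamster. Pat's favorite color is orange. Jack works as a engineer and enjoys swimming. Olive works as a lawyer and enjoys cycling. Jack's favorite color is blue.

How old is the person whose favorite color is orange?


Person with favorite color=orange is Pat, age 45

45


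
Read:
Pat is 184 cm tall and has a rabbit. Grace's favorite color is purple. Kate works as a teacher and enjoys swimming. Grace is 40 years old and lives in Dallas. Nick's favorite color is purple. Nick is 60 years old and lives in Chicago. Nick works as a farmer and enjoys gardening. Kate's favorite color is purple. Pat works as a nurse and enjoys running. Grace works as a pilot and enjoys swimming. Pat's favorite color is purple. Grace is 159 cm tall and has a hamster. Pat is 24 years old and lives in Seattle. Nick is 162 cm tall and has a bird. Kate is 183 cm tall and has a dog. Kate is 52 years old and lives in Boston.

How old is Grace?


Grace is 40 years old

40


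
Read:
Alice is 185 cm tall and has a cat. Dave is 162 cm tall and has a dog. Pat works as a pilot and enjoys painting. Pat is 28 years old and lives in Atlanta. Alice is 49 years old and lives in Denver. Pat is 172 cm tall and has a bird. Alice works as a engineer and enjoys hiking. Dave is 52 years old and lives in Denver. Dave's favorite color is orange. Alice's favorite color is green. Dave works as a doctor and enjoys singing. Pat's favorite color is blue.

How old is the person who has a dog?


Person with dog is Dave, age 52

52


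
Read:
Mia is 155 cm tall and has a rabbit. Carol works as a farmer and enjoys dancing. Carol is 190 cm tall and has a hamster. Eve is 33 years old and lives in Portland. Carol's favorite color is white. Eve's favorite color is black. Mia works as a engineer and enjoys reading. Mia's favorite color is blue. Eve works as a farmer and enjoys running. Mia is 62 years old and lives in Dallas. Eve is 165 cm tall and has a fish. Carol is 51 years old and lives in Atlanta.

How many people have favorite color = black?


Count: 1

1


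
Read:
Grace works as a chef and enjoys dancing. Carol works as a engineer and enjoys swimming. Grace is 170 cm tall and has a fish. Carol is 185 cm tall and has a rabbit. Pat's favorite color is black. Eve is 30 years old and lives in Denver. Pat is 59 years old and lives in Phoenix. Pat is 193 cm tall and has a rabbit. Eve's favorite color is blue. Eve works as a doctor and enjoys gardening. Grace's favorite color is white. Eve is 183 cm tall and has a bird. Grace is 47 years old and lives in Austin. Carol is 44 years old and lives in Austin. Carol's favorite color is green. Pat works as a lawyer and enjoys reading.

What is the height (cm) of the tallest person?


Tallest: Pat at 193 cm

193


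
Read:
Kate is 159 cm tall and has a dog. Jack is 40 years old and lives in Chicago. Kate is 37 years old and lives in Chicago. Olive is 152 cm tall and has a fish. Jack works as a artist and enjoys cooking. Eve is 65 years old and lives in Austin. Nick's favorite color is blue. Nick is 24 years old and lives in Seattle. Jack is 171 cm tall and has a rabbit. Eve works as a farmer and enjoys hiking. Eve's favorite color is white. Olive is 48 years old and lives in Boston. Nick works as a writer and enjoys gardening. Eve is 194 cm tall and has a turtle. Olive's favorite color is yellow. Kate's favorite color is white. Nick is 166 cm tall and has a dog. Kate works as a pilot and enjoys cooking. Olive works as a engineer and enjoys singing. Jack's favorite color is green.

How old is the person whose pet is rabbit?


Person with pet=rabbit is Jack, age 40

40


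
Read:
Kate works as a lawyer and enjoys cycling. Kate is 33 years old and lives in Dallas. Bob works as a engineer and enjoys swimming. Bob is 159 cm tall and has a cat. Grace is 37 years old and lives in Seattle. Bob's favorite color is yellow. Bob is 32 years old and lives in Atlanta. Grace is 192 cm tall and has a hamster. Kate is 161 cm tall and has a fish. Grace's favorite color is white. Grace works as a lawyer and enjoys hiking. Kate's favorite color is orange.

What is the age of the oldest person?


Oldest: Grace at 37

37


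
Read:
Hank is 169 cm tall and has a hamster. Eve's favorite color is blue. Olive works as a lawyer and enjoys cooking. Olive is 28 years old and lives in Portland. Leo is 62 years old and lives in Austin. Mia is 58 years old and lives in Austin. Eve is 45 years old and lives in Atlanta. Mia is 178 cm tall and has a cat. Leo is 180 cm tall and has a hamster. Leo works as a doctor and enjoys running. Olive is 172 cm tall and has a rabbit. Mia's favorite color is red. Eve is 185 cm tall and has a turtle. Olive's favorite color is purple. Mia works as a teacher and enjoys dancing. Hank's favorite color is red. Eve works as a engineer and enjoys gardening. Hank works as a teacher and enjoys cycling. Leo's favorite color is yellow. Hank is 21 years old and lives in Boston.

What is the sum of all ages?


21+62+45+28+58 = 214

214


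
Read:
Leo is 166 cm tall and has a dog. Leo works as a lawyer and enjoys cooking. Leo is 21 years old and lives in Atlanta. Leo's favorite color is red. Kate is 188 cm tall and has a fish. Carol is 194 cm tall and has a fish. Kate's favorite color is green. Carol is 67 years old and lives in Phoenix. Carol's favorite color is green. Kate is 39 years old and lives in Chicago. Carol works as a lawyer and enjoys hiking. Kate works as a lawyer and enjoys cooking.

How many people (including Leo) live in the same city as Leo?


Leo lives in Atlanta. Count = 1

1


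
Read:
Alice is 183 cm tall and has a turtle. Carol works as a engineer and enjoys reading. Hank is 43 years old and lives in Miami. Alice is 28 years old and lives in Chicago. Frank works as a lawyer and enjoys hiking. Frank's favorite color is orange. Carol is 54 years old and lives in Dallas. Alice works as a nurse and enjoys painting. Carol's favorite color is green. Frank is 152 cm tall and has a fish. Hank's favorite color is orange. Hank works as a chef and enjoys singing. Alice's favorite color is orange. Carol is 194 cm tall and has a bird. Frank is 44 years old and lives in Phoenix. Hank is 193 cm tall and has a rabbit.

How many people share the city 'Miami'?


Count: 1

1


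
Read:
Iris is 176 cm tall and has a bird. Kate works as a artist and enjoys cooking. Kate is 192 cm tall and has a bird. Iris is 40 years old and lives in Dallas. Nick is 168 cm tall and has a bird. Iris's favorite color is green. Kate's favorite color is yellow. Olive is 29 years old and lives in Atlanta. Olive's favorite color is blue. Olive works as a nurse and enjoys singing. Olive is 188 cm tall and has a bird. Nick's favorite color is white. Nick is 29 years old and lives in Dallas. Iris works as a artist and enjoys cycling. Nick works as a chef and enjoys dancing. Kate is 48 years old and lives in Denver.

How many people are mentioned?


People: Iris, Nick, Olive, Kate. Count = 4

4


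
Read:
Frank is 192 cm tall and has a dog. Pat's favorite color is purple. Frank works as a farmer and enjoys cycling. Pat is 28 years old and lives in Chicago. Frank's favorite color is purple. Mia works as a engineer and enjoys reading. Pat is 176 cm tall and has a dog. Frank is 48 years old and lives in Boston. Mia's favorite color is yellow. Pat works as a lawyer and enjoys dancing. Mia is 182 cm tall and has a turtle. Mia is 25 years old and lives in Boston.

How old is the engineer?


The engineer is Mia, age 25

25


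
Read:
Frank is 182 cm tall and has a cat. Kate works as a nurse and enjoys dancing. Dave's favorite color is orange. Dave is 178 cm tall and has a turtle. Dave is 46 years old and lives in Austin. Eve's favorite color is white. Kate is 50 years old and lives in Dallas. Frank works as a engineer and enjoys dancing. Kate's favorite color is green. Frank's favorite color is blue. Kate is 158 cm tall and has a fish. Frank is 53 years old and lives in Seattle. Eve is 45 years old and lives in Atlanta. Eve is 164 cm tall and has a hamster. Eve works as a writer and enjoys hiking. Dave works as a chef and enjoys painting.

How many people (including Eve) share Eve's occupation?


Eve is a writer. Count = 1

1


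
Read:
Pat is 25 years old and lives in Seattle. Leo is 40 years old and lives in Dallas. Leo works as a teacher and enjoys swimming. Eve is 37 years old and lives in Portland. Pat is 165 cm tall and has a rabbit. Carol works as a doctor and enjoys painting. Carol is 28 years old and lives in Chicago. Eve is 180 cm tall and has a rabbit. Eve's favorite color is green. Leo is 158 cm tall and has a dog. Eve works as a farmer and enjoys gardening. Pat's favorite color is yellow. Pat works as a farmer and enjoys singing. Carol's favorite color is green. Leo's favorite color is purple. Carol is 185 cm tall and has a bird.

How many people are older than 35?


Filter: 2

2


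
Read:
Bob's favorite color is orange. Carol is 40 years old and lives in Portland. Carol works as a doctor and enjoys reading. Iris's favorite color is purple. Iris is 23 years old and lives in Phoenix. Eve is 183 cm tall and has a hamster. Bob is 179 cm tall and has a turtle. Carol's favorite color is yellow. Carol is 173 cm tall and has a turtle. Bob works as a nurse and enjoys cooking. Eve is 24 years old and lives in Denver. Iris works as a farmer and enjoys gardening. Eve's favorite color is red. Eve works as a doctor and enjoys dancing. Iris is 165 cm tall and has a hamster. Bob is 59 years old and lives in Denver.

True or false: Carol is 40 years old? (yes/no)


Carol is actually 40. yes

yes


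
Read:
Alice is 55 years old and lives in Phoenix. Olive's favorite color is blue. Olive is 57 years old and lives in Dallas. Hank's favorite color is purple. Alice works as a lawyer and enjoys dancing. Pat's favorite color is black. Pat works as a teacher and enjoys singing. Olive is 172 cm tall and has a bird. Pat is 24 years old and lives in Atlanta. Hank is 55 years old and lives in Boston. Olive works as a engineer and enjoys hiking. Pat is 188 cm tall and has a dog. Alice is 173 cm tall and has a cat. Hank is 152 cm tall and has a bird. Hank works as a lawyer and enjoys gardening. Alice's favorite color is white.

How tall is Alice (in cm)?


Alice is 173 cm tall

173


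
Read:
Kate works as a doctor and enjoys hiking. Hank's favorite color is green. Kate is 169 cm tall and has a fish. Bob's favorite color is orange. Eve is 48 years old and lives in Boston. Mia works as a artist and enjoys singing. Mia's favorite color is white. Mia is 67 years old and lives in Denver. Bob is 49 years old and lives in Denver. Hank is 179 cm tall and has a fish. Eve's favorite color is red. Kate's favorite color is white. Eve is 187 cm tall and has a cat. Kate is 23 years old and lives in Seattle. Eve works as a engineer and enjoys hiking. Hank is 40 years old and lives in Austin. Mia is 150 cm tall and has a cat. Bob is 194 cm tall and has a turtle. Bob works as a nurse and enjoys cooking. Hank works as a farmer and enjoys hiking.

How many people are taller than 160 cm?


Taller than 160: 4

4


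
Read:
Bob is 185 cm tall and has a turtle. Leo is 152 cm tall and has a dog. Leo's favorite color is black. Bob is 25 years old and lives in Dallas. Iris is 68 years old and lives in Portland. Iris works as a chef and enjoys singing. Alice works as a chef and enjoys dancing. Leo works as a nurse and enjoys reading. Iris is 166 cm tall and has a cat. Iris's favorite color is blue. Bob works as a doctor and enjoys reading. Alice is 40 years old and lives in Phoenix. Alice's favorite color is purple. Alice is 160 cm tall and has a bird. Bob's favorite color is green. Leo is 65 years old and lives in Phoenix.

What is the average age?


Sum=198, n=4, avg=49.5

49.5


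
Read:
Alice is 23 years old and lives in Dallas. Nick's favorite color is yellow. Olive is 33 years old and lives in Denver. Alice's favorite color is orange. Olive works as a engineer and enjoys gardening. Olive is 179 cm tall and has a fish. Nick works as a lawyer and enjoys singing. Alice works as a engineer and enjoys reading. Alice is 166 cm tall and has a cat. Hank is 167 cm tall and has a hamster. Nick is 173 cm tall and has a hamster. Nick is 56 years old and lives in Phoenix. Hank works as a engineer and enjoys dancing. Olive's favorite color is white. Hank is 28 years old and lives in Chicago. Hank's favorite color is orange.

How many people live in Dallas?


Count in Dallas: 1

1


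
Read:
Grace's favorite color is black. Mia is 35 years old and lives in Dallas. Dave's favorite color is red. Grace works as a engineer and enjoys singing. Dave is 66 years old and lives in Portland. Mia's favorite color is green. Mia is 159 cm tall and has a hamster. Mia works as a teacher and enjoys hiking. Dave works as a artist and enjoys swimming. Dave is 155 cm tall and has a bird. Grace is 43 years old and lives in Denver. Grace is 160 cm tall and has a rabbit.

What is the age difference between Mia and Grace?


|35 - 43| = 8

8


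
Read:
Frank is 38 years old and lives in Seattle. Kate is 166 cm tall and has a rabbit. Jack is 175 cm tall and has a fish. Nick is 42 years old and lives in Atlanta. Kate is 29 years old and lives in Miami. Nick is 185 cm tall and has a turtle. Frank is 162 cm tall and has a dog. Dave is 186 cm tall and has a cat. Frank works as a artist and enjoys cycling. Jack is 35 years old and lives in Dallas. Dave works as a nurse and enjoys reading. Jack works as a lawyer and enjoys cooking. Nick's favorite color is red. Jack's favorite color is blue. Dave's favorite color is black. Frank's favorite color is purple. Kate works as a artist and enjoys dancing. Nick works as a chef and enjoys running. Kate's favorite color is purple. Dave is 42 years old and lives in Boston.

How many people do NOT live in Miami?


Not in Miami: 4

4


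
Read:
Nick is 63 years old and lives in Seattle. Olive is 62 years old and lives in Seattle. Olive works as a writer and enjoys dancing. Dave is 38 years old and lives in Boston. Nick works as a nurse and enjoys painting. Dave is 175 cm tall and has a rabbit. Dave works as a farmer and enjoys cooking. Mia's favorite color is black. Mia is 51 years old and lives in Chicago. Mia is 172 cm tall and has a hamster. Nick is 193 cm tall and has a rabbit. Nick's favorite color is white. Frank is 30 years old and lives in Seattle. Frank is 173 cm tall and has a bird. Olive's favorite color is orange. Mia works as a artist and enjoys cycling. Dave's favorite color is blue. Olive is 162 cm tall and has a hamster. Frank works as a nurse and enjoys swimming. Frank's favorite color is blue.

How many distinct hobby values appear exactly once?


Unique hobby values: 5

5


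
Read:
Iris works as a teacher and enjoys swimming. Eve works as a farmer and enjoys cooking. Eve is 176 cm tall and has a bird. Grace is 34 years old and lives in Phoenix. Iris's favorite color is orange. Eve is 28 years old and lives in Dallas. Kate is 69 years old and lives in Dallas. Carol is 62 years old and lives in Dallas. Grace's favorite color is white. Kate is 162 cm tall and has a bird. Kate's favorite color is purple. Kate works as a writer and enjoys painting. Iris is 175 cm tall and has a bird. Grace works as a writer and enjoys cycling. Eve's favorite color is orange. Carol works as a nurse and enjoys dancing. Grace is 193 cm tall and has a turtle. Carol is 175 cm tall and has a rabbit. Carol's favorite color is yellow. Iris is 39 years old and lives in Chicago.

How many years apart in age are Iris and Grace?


39 vs 34, diff = 5

5


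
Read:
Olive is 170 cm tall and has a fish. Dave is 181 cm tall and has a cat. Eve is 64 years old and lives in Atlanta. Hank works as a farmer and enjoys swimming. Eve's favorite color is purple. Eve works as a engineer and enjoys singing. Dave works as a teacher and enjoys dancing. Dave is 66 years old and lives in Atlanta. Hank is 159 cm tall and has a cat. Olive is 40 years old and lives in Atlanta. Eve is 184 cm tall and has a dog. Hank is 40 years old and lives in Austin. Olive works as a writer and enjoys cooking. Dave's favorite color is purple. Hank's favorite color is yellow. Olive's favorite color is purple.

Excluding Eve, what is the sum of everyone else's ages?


Sum (excluding Eve): 146

146


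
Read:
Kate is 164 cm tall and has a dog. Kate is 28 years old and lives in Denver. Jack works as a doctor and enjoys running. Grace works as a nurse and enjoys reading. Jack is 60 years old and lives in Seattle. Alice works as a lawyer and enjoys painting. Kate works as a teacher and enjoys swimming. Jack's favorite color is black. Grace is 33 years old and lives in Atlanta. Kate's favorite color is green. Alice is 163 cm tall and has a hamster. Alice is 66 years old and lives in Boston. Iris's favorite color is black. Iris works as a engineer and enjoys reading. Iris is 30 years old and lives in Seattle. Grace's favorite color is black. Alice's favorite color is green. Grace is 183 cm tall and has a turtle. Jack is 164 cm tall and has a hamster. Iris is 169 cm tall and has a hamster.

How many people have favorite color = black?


Count: 3

3


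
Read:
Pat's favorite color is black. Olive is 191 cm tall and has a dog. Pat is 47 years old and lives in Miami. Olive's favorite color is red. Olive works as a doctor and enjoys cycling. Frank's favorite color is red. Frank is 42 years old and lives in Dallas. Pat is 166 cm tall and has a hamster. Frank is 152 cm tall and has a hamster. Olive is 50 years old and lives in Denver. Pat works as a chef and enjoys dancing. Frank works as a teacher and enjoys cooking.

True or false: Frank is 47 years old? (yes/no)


Frank is actually 42. no

no


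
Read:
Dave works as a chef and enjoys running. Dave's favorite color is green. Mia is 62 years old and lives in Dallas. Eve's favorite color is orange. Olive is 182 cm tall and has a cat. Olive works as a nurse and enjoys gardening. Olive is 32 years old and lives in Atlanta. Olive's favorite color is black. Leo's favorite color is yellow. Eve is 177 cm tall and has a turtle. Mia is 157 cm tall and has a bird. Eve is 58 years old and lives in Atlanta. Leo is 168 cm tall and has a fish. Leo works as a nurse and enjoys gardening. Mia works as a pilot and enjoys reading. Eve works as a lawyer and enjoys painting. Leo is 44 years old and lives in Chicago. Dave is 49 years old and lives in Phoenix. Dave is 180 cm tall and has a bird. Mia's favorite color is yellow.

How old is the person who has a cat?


Person with cat is Olive, age 32

32


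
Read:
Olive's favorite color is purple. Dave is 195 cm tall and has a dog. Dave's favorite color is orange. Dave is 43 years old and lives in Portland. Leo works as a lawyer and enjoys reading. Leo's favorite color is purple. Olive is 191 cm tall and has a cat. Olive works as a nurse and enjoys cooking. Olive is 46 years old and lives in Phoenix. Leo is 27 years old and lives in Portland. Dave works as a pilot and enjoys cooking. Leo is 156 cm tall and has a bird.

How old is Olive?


Olive is 46 years old

46


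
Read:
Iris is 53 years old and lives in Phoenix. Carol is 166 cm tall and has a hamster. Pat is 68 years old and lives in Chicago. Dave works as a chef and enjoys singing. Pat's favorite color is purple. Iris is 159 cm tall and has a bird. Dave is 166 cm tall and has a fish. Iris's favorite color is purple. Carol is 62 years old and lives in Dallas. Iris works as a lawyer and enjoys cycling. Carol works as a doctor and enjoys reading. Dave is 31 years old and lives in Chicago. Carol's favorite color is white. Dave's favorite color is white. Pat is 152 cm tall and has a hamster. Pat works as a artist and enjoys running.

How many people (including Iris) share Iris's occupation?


Iris is a lawyer. Count = 1

1


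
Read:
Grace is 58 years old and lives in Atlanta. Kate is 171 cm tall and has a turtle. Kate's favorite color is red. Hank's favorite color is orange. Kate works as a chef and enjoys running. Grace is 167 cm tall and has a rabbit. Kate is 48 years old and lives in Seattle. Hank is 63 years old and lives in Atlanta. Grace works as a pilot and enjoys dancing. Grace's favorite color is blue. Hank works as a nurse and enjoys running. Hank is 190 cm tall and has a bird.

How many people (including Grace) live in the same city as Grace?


Grace lives in Atlanta. Count = 2

2


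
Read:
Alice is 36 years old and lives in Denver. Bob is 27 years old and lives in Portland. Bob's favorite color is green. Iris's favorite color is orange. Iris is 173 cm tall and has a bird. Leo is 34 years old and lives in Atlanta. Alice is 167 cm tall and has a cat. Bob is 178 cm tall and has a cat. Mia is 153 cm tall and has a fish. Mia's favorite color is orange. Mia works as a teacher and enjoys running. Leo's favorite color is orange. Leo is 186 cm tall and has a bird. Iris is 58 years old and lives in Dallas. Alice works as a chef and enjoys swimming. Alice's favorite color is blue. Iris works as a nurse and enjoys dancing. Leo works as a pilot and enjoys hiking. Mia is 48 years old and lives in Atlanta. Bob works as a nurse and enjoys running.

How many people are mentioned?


People: Alice, Leo, Iris, Mia, Bob. Count = 5

5


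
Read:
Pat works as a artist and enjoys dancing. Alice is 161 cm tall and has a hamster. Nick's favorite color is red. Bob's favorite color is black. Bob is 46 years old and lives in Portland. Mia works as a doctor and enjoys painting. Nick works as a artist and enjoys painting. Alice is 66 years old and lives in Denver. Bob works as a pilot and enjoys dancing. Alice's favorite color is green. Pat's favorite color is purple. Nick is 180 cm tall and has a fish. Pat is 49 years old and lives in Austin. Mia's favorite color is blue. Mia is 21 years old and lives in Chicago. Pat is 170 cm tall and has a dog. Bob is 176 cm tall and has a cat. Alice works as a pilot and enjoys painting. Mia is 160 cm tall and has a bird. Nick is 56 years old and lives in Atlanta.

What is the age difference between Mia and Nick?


|21 - 56| = 35

35


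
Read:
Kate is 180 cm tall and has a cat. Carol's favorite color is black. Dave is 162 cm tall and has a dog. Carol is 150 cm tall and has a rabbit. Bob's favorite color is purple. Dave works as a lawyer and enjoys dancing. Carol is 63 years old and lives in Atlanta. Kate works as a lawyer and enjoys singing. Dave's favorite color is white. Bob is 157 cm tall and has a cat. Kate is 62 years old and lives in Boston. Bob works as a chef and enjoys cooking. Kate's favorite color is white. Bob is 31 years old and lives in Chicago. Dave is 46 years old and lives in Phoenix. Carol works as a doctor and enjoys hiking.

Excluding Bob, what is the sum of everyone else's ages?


Sum (excluding Bob): 171

171


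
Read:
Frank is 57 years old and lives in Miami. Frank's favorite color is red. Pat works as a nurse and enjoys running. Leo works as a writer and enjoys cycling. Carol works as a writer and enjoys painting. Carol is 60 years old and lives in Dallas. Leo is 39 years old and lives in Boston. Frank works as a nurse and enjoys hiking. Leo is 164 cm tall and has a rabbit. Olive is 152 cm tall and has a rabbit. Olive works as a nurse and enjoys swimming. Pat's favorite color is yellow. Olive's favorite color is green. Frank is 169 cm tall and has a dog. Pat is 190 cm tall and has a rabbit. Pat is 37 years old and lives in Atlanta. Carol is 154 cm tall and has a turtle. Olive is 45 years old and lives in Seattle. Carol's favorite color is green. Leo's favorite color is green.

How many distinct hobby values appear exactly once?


Unique hobby values: 5

5


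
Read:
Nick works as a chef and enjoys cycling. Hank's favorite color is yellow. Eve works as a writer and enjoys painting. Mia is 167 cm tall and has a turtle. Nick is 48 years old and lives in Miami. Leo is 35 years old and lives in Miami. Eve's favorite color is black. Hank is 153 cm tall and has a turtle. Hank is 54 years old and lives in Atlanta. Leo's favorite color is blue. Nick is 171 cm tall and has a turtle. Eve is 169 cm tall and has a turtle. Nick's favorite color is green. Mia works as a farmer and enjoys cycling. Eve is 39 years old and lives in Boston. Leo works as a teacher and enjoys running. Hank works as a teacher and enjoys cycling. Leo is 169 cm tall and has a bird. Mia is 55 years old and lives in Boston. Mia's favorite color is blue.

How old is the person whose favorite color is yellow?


Person with favorite color=yellow is Hank, age 54

54


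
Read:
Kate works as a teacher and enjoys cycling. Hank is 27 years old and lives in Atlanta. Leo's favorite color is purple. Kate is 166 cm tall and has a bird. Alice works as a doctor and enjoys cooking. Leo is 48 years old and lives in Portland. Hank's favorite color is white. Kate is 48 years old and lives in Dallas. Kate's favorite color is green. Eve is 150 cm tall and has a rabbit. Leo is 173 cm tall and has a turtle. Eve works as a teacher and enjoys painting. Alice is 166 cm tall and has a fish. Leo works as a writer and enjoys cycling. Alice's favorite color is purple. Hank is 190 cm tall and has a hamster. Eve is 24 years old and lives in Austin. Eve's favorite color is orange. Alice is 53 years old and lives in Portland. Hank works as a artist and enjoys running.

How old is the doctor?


The doctor is Alice, age 53

53


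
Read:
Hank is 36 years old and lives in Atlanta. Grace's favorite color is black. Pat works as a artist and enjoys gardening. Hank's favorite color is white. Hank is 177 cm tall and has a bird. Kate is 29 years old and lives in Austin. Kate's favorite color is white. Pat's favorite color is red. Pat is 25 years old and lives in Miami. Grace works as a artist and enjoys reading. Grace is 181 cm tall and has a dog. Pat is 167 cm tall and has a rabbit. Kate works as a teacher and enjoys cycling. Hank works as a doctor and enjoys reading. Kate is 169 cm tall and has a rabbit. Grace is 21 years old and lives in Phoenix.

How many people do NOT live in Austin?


Not in Austin: 3

3


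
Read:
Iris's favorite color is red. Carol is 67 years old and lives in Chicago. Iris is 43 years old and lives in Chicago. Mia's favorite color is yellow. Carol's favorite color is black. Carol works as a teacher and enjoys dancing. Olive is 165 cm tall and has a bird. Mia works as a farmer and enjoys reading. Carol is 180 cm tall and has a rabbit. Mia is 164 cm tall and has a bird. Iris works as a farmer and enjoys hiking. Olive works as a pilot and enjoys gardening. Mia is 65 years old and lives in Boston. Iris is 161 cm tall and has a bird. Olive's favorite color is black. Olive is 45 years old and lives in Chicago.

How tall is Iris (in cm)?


Iris is 161 cm tall

161


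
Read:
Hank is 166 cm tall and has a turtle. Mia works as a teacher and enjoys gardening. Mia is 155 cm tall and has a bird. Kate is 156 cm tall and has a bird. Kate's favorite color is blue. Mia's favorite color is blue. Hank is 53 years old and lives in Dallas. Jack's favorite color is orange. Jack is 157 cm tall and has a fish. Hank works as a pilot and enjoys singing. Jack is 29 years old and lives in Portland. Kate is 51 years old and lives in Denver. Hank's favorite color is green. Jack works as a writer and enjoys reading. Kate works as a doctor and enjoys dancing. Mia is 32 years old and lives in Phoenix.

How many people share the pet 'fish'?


Count: 1

1


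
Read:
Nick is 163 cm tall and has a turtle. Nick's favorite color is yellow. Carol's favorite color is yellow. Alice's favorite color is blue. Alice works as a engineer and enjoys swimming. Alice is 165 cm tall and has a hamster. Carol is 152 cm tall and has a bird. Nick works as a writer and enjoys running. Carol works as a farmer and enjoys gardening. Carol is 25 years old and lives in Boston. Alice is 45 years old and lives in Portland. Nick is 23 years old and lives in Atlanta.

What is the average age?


Sum=93, n=3, avg=31

31


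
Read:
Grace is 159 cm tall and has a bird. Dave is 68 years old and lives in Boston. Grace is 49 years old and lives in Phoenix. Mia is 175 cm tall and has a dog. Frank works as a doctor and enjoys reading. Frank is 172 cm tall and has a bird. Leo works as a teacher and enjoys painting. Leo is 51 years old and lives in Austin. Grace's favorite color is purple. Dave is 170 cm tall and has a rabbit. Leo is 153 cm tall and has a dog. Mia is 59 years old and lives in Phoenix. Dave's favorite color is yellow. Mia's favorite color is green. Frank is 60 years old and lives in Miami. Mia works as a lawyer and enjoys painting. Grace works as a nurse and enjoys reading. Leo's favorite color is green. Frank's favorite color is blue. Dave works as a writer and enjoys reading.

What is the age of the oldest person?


Oldest: Dave at 68

68


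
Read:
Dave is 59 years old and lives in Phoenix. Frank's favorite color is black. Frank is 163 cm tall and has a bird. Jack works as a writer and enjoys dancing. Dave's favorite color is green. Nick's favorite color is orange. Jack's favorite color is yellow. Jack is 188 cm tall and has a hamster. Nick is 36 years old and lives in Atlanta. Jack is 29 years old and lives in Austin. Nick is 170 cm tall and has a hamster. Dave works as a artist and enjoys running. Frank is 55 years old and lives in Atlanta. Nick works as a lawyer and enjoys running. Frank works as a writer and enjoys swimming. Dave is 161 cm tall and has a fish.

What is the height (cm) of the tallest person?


Tallest: Jack at 188 cm

188


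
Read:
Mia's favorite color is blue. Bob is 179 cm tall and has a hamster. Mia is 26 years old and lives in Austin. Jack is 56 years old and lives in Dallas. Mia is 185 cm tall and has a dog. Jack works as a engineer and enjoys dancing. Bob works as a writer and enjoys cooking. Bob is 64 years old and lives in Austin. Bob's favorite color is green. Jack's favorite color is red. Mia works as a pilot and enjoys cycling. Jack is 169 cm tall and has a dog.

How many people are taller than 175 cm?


Taller than 175: 2

2


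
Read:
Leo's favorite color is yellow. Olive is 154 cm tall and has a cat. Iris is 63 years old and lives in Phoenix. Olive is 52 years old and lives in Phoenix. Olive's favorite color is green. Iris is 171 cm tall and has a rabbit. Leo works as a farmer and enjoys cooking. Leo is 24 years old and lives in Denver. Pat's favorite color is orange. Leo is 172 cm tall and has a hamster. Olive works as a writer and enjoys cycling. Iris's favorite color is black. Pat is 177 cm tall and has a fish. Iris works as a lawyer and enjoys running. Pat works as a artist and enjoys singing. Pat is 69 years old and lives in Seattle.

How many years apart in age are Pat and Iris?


69 vs 63, diff = 6

6


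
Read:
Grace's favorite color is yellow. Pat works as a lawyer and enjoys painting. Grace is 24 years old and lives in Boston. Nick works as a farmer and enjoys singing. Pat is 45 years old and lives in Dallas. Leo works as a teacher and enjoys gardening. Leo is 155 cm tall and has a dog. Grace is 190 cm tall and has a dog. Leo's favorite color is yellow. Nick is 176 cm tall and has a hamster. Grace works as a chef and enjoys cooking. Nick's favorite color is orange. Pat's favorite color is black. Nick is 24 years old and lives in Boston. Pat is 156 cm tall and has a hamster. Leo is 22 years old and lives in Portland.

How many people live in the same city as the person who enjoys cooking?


Person with hobby cooking is Grace, city Boston. Count = 2

2


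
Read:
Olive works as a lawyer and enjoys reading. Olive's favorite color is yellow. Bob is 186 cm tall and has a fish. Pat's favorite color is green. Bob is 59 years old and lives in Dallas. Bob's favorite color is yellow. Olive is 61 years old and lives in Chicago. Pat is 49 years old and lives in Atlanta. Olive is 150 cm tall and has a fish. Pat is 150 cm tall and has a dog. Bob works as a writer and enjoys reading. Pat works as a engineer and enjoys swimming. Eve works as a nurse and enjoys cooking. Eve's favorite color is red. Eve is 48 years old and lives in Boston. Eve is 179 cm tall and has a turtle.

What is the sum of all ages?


61+59+49+48 = 217

217


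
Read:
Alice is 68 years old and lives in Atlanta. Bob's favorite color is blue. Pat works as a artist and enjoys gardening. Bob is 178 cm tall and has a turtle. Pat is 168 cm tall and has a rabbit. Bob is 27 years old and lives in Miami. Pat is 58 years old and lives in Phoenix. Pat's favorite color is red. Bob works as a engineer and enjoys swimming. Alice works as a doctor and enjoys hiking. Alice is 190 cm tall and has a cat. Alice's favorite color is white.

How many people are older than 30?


Filter: 2

2


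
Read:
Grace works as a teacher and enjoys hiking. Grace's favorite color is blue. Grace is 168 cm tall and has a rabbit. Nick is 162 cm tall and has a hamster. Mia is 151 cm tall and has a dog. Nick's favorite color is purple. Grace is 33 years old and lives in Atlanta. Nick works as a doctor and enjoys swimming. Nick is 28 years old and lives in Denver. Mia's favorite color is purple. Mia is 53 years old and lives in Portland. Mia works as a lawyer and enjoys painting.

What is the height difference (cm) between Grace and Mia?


|168 - 151| = 17

17


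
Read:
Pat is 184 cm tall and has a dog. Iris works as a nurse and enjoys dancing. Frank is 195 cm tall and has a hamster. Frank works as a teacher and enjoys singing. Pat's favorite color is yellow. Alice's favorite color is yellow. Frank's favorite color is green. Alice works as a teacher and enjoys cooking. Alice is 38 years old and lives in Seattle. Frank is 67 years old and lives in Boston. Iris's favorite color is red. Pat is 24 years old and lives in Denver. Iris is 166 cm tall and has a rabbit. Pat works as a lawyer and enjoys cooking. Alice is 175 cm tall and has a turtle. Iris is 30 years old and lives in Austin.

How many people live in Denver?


Count in Denver: 1

1


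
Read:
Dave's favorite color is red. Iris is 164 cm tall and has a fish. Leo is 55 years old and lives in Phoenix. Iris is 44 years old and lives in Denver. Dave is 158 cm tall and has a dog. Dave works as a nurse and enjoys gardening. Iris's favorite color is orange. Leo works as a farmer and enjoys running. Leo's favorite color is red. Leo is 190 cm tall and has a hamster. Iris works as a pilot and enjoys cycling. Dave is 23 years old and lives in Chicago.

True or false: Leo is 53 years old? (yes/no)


Leo is actually 55. no

no


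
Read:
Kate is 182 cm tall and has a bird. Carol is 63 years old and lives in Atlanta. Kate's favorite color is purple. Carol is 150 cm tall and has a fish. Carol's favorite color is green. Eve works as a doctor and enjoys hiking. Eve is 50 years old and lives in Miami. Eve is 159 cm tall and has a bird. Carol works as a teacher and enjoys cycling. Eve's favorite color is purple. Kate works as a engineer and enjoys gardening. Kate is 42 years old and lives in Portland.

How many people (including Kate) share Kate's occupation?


Kate is a engineer. Count = 1

1


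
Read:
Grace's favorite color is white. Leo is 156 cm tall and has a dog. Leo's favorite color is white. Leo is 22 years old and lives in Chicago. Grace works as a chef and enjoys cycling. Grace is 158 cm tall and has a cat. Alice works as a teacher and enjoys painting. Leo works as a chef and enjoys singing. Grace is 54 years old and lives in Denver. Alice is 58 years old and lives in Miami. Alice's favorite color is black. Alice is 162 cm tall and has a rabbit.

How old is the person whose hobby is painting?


Person with hobby=painting is Alice, age 58

58


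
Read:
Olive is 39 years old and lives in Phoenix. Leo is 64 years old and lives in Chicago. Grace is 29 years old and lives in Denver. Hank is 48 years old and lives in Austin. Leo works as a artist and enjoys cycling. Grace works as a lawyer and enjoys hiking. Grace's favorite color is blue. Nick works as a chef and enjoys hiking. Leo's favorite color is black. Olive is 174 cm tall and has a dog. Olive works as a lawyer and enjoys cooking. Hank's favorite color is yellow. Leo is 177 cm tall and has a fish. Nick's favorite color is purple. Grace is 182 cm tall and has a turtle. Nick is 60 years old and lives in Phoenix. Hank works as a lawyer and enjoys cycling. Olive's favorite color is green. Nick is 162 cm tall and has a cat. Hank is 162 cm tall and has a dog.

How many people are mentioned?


People: Olive, Hank, Nick, Leo, Grace. Count = 5

5


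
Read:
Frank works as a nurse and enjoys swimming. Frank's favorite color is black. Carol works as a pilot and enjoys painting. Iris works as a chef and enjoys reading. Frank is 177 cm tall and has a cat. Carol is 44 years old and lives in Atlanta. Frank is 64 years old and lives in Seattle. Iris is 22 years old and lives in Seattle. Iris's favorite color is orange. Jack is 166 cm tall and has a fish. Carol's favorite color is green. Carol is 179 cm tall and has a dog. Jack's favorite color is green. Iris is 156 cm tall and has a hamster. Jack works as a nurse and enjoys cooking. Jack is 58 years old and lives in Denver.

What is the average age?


Sum=188, n=4, avg=47

47


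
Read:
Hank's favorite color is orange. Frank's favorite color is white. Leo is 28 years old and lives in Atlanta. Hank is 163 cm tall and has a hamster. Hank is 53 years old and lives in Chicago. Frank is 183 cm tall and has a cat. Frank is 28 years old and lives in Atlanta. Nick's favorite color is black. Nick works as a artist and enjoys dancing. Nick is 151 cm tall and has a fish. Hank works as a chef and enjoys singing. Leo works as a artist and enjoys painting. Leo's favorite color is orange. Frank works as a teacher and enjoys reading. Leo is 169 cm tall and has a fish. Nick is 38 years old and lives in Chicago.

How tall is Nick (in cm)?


Nick is 151 cm tall

151


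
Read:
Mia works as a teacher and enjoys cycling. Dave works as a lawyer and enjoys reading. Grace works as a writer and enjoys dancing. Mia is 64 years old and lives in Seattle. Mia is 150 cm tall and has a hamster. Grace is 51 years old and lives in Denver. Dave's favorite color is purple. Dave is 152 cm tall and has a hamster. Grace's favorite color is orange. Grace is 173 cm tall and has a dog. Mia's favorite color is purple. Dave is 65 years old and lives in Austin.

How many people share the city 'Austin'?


Count: 1

1


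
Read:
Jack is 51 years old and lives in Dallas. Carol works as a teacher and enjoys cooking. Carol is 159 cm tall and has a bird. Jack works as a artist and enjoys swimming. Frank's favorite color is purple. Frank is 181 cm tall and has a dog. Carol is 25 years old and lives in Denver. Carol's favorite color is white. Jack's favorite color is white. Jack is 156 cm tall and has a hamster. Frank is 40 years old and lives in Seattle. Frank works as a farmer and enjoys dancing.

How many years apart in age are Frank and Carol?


40 vs 25, diff = 15

15


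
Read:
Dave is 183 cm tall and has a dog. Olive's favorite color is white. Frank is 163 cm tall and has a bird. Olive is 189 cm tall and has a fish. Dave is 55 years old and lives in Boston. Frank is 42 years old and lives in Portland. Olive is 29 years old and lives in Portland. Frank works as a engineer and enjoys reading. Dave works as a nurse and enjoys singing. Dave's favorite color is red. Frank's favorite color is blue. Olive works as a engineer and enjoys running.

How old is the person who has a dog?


Person with dog is Dave, age 55

55
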